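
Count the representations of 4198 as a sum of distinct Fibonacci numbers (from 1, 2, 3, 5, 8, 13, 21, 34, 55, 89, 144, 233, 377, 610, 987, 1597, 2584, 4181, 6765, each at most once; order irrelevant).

4198 = 4181+13+3+1 = 4181+8+5+3+1 = 2584+1597+13+3+1 = 2584+1597+8+5+3+1 = 2584+987+610+13+3+1 = … (8 more), for 13 in all.

13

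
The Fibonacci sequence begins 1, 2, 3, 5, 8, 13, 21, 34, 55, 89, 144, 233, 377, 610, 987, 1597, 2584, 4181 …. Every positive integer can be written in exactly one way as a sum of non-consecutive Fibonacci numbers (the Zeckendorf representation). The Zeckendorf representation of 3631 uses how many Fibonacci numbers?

4

Greedy algorithm:
3631: greatest Fibonacci not exceeding it is 2584, leaving 1047
1047: greatest Fibonacci not exceeding it is 987, leaving 60
60: greatest Fibonacci not exceeding it is 55, leaving 5
5: greatest Fibonacci not exceeding it is 5, leaving 0
3631 = 2584 + 987 + 55 + 5, which has 4 terms.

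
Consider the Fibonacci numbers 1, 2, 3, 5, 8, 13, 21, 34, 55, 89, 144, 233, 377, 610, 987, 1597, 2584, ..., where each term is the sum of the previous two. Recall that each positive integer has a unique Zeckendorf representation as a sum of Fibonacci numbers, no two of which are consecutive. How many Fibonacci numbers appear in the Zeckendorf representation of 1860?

5

Greedily peel off the largest Fibonacci term at each step:
1597 ≤ 1860 < 2584, so take 1597; remainder 263
233 ≤ 263 < 377, so take 233; remainder 30
21 ≤ 30 < 34, so take 21; remainder 9
8 ≤ 9 < 13, so take 8; remainder 1
1 ≤ 1 < 2, so take 1; remainder 0
1860 = 1597 + 233 + 21 + 8 + 1, which has 5 terms.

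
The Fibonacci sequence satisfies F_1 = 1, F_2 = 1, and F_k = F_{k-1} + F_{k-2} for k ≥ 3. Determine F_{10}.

55

Iterating the recurrence up to F_{3} = 2 and F_{2} = 1:
F_{4} = F_{3} + F_{2} = 2 + 1 = 3
F_{5} = F_{4} + F_{3} = 3 + 2 = 5
F_{6} = F_{5} + F_{4} = 5 + 3 = 8
F_{7} = F_{6} + F_{5} = 8 + 5 = 13
F_{8} = F_{7} + F_{6} = 13 + 8 = 21
F_{9} = F_{8} + F_{7} = 21 + 13 = 34
F_{10} = F_{9} + F_{8} = 34 + 21 = 55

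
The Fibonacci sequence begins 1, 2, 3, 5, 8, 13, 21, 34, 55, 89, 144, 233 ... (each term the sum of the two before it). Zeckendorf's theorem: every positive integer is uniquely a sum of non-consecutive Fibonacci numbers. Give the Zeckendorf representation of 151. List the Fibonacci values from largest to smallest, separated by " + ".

Repeatedly subtract the largest Fibonacci number that fits:
take 144 (≤ 151); 151 − 144 = 7
take 5 (≤ 7); 7 − 5 = 2
take 2 (≤ 2); 2 − 2 = 0
So 151 = 144 + 5 + 2, with no two terms consecutive in the sequence.

144 + 5 + 2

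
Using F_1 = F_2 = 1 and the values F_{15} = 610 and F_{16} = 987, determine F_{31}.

By F_{2k+1} = F_k² + F_{k+1}²: F_{31} = 610² + 987² = 372100 + 974169 = 1346269.

1346269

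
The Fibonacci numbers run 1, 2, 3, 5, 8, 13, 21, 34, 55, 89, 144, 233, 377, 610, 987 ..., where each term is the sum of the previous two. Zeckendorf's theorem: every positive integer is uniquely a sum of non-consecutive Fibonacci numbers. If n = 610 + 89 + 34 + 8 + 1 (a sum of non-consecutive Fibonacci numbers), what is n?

742

610 + 89 + 34 + 8 + 1 = 742.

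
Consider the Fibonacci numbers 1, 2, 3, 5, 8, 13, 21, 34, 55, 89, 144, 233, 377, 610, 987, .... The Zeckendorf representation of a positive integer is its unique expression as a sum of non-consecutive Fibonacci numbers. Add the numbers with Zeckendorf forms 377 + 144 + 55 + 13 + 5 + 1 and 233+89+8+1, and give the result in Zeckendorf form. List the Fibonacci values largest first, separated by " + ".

610 + 233 + 55 + 21 + 5 + 2

The two numbers are 595 and 331, so their sum is 926.
926 − 610 = 316
316 − 233 = 83
83 − 55 = 28
28 − 21 = 7
7 − 5 = 2
2 − 2 = 0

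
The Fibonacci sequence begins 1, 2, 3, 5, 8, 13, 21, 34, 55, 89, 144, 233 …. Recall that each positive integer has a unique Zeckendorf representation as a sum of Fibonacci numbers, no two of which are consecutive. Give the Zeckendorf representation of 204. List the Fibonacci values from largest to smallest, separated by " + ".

Repeatedly subtract the largest Fibonacci number that fits:
take 144 (≤ 204); 204 − 144 = 60
take 55 (≤ 60); 60 − 55 = 5
take 5 (≤ 5); 5 − 5 = 0
So 204 = 144 + 55 + 5, with no two terms consecutive in the sequence.

144 + 55 + 5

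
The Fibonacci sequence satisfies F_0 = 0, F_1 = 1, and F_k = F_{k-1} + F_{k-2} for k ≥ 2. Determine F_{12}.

144

Iterating the recurrence up to F_{5} = 5 and F_{4} = 3:
F_{6} = F_{5} + F_{4} = 5 + 3 = 8
F_{7} = F_{6} + F_{5} = 8 + 5 = 13
F_{8} = F_{7} + F_{6} = 13 + 8 = 21
F_{9} = F_{8} + F_{7} = 21 + 13 = 34
F_{10} = F_{9} + F_{8} = 34 + 21 = 55
F_{11} = F_{10} + F_{9} = 55 + 34 = 89
F_{12} = F_{11} + F_{10} = 89 + 55 = 144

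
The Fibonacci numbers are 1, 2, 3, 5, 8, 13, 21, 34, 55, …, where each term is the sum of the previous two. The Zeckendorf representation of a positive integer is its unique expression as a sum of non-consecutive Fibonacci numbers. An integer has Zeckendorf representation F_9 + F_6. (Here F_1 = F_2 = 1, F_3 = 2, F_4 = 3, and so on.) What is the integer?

F_9 + F_6 = 34 + 8 = 42.

42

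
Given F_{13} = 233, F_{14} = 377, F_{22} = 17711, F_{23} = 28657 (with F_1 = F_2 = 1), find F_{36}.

14930352

By the addition formula F_{m+n} = F_m F_{n+1} + F_{m−1} F_n with m=14, n=22: F_{36} = 377·28657 + 233·17711 = 10803689 + 4126663 = 14930352.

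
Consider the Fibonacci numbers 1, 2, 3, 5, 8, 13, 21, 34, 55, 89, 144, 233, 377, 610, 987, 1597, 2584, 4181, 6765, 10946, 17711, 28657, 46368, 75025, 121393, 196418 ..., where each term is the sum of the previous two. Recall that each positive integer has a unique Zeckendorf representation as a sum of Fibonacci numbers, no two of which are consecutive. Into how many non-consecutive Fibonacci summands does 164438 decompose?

8

164438: greatest Fibonacci not exceeding it is 121393, leaving 43045
43045: greatest Fibonacci not exceeding it is 28657, leaving 14388
14388: greatest Fibonacci not exceeding it is 10946, leaving 3442
3442: greatest Fibonacci not exceeding it is 2584, leaving 858
858: greatest Fibonacci not exceeding it is 610, leaving 248
248: greatest Fibonacci not exceeding it is 233, leaving 15
15: greatest Fibonacci not exceeding it is 13, leaving 2
2: greatest Fibonacci not exceeding it is 2, leaving 0
164438 = 121393 + 28657 + 10946 + 2584 + 610 + 233 + 13 + 2, which has 8 terms.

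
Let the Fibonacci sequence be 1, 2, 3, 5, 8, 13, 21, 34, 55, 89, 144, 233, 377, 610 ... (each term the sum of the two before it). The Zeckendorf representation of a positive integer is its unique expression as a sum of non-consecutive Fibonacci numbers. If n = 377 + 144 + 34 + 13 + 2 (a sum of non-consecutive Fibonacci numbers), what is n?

377 + 144 + 34 + 13 + 2 = 570.

570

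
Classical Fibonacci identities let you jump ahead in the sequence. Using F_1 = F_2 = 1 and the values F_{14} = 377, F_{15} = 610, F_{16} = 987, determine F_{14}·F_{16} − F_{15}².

377·987 − 610² = 372099 − 372100 = -1. (Cassini's identity: F_{k−1}F_{k+1} − F_k² = (−1)^k.)

-1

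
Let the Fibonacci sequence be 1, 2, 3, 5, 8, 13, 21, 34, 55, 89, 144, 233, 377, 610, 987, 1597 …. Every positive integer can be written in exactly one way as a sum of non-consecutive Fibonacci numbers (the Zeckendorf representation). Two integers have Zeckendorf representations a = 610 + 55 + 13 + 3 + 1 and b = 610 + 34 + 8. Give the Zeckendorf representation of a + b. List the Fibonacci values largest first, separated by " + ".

The two numbers are 682 and 652, so their sum is 1334.
Greedy algorithm:
1334: greatest Fibonacci not exceeding it is 987, leaving 347
347: greatest Fibonacci not exceeding it is 233, leaving 114
114: greatest Fibonacci not exceeding it is 89, leaving 25
25: greatest Fibonacci not exceeding it is 21, leaving 4
4: greatest Fibonacci not exceeding it is 3, leaving 1
1: greatest Fibonacci not exceeding it is 1, leaving 0

987 + 233 + 89 + 21 + 3 + 1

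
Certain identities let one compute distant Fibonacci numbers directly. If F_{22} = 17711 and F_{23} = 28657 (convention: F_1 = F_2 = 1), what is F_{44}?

701408733

By the doubling identity F_{2k} = F_k(2F_{k+1} − F_k): F_{44} = 17711·(2·28657 − 17711) = 17711·39603 = 701408733.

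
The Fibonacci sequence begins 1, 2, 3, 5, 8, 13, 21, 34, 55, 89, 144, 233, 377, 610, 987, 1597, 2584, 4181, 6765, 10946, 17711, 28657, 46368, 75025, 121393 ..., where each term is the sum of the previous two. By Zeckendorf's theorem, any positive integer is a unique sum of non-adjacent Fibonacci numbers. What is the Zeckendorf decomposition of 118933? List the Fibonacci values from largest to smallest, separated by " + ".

75025 + 28657 + 10946 + 4181 + 89 + 34 + 1

Greedy algorithm:
75025 ≤ 118933 < 121393, so take 75025; remainder 43908
28657 ≤ 43908 < 46368, so take 28657; remainder 15251
10946 ≤ 15251 < 17711, so take 10946; remainder 4305
4181 ≤ 4305 < 6765, so take 4181; remainder 124
89 ≤ 124 < 144, so take 89; remainder 35
34 ≤ 35 < 55, so take 34; remainder 1
1 ≤ 1 < 2, so take 1; remainder 0
So 118933 = 75025 + 28657 + 10946 + 4181 + 89 + 34 + 1, with no two terms consecutive in the sequence.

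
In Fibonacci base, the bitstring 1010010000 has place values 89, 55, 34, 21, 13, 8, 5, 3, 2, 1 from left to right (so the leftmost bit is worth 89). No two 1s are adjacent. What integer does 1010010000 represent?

Summing the place values of the 1 bits: 89 + 34 + 8 = 131.

131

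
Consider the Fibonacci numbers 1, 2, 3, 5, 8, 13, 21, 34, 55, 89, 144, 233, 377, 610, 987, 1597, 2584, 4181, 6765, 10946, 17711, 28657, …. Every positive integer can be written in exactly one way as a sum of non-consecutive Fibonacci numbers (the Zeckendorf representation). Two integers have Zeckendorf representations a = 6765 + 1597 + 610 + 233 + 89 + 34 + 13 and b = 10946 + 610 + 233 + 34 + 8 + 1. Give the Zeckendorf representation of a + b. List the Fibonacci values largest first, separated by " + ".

The two numbers are 9341 and 11832, so their sum is 21173.
Repeatedly subtract the largest Fibonacci number that fits:
subtract 17711 from 21173: 3462 remains
subtract 2584 from 3462: 878 remains
subtract 610 from 878: 268 remains
subtract 233 from 268: 35 remains
subtract 34 from 35: 1 remains
subtract 1 from 1: 0 remains

17711 + 2584 + 610 + 233 + 34 + 1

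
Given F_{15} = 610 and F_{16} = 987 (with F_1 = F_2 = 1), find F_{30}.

832040

By the doubling identity F_{2k} = F_k(2F_{k+1} − F_k): F_{30} = 610·(2·987 − 610) = 610·1364 = 832040.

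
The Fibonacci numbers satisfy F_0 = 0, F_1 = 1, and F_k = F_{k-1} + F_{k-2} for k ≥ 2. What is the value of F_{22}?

17711

Iterating the recurrence up to F_{18} = 2584 and F_{17} = 1597:
F_{19} = F_{18} + F_{17} = 2584 + 1597 = 4181
F_{20} = F_{19} + F_{18} = 4181 + 2584 = 6765
F_{21} = F_{20} + F_{19} = 6765 + 4181 = 10946
F_{22} = F_{21} + F_{20} = 10946 + 6765 = 17711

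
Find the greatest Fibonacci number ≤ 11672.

10946

10946 ≤ 11672 < 17711, so the largest Fibonacci number not exceeding 11672 is 10946.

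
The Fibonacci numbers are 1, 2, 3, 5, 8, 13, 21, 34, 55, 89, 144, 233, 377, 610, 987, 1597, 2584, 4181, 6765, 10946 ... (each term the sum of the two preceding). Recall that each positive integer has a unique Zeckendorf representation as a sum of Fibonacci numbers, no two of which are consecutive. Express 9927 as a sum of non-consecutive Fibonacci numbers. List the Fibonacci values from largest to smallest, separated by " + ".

Repeatedly subtract the largest Fibonacci number that fits:
largest Fibonacci ≤ 9927 is 6765; 9927 − 6765 = 3162
largest Fibonacci ≤ 3162 is 2584; 3162 − 2584 = 578
largest Fibonacci ≤ 578 is 377; 578 − 377 = 201
largest Fibonacci ≤ 201 is 144; 201 − 144 = 57
largest Fibonacci ≤ 57 is 55; 57 − 55 = 2
largest Fibonacci ≤ 2 is 2; 2 − 2 = 0
So 9927 = 6765 + 2584 + 377 + 144 + 55 + 2, with no two terms consecutive in the sequence.

6765 + 2584 + 377 + 144 + 55 + 2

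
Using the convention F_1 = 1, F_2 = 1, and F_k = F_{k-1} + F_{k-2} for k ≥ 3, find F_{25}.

Iterating the recurrence up to F_{19} = 4181 and F_{18} = 2584:
F_{20} = F_{19} + F_{18} = 4181 + 2584 = 6765
F_{21} = F_{20} + F_{19} = 6765 + 4181 = 10946
F_{22} = F_{21} + F_{20} = 10946 + 6765 = 17711
F_{23} = F_{22} + F_{21} = 17711 + 10946 = 28657
F_{24} = F_{23} + F_{22} = 28657 + 17711 = 46368
F_{25} = F_{24} + F_{23} = 46368 + 28657 = 75025

75025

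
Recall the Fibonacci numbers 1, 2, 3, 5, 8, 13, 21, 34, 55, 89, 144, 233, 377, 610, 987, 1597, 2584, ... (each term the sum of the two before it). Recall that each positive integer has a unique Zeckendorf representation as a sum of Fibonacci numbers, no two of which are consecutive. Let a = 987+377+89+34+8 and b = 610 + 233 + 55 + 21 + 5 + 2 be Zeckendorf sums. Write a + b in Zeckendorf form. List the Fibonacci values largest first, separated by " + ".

1597 + 610 + 144 + 55 + 13 + 2

The two numbers are 1495 and 926, so their sum is 2421.
largest Fibonacci ≤ 2421 is 1597; 2421 − 1597 = 824
largest Fibonacci ≤ 824 is 610; 824 − 610 = 214
largest Fibonacci ≤ 214 is 144; 214 − 144 = 70
largest Fibonacci ≤ 70 is 55; 70 − 55 = 15
largest Fibonacci ≤ 15 is 13; 15 − 13 = 2
largest Fibonacci ≤ 2 is 2; 2 − 2 = 0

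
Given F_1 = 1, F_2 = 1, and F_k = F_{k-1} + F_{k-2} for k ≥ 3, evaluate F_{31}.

1346269

Iterating the recurrence up to F_{23} = 28657 and F_{22} = 17711:
F_{24} = F_{23} + F_{22} = 28657 + 17711 = 46368
F_{25} = F_{24} + F_{23} = 46368 + 28657 = 75025
F_{26} = F_{25} + F_{24} = 75025 + 46368 = 121393
F_{27} = F_{26} + F_{25} = 121393 + 75025 = 196418
F_{28} = F_{27} + F_{26} = 196418 + 121393 = 317811
F_{29} = F_{28} + F_{27} = 317811 + 196418 = 514229
F_{30} = F_{29} + F_{28} = 514229 + 317811 = 832040
F_{31} = F_{30} + F_{29} = 832040 + 514229 = 1346269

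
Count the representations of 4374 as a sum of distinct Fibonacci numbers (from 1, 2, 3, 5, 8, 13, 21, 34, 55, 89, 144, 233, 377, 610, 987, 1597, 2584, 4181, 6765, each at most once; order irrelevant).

24

Starting from the Zeckendorf form and repeatedly splitting a term F_k into F_{k−1} + F_{k−2} (when neither is already used) reaches every representation.
4374 = 4181+144+34+13+2 = 4181+144+34+8+5+2 = 4181+89+55+34+13+2 = 2584+1597+144+34+13+2 = … (20 more), for 24 in all.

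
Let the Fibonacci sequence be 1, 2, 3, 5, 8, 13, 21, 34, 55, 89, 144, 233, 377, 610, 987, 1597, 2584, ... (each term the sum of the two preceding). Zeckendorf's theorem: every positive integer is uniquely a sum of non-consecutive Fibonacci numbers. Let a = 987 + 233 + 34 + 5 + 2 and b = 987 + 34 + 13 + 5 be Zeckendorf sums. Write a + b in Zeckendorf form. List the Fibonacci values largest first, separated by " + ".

1597 + 610 + 89 + 3 + 1

The two numbers are 1261 and 1039, so their sum is 2300.
Greedily peel off the largest Fibonacci term at each step:
2300 − 1597 = 703
703 − 610 = 93
93 − 89 = 4
4 − 3 = 1
1 − 1 = 0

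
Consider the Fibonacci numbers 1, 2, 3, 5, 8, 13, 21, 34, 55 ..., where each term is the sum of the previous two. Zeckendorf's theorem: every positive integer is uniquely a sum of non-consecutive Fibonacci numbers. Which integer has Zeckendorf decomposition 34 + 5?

39

34 + 5 = 39.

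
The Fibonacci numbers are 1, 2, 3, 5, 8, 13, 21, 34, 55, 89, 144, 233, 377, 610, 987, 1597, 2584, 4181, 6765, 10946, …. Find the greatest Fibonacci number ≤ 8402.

6765

6765 ≤ 8402 < 10946, so the largest Fibonacci number not exceeding 8402 is 6765.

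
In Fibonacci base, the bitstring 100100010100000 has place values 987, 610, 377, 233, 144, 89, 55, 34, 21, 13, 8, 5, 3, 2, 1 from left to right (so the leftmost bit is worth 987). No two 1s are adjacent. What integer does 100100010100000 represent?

Summing the place values of the 1 bits: 987 + 233 + 34 + 13 = 1267.

1267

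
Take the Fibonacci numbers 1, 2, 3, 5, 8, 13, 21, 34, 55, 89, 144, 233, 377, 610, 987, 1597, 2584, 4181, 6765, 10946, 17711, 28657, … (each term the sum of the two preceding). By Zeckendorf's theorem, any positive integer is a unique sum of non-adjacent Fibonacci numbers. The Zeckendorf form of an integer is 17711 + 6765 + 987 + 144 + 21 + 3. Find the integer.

25631

17711 + 6765 + 987 + 144 + 21 + 3 = 25631.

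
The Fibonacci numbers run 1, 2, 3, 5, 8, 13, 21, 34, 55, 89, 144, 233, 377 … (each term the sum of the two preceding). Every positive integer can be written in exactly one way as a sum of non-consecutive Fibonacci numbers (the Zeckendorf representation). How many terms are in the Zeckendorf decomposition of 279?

take 233 (≤ 279); 279 − 233 = 46
take 34 (≤ 46); 46 − 34 = 12
take 8 (≤ 12); 12 − 8 = 4
take 3 (≤ 4); 4 − 3 = 1
take 1 (≤ 1); 1 − 1 = 0
279 = 233 + 34 + 8 + 3 + 1, which has 5 terms.

5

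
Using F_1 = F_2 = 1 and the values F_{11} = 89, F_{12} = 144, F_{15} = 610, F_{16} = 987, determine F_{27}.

196418

By the addition formula F_{m+n} = F_m F_{n+1} + F_{m−1} F_n with m=16, n=11: F_{27} = 987·144 + 610·89 = 142128 + 54290 = 196418.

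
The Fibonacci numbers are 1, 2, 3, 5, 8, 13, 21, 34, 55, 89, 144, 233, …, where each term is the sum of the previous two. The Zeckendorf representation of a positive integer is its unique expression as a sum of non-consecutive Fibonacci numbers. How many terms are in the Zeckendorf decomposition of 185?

Greedily peel off the largest Fibonacci term at each step:
take 144 (≤ 185); 185 − 144 = 41
take 34 (≤ 41); 41 − 34 = 7
take 5 (≤ 7); 7 − 5 = 2
take 2 (≤ 2); 2 − 2 = 0
185 = 144 + 34 + 5 + 2, which has 4 terms.

4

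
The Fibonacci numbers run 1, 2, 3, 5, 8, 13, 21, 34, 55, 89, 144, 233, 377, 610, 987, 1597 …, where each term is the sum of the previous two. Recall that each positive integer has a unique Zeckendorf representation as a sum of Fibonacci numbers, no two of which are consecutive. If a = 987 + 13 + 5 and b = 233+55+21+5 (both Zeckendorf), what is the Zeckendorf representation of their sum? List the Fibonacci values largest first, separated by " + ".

987 + 233 + 89 + 8 + 2

The two numbers are 1005 and 314, so their sum is 1319.
Repeatedly subtract the largest Fibonacci number that fits:
987 ≤ 1319 < 1597, so take 987; remainder 332
233 ≤ 332 < 377, so take 233; remainder 99
89 ≤ 99 < 144, so take 89; remainder 10
8 ≤ 10 < 13, so take 8; remainder 2
2 ≤ 2 < 3, so take 2; remainder 0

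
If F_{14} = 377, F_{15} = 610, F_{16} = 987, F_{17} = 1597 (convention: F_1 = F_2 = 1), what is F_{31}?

By the addition formula F_{m+n} = F_m F_{n+1} + F_{m−1} F_n with m=17, n=14: F_{31} = 1597·610 + 987·377 = 974170 + 372099 = 1346269.

1346269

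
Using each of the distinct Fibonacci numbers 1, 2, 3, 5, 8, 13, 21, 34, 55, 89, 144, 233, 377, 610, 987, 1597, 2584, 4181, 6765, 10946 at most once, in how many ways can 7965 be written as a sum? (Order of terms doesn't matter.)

54

7965 = 6765+987+144+55+13+1 = 6765+987+144+55+8+5+1 = 6765+987+144+34+21+13+1 = … (51 more), for 54 in all.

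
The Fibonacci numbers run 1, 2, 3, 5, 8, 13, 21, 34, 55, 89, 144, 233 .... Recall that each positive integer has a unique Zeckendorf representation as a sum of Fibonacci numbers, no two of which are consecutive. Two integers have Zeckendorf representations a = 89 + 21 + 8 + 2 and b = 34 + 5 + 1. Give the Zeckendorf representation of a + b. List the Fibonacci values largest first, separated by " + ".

144 + 13 + 3

The two numbers are 120 and 40, so their sum is 160.
Greedy algorithm:
160: greatest Fibonacci not exceeding it is 144, leaving 16
16: greatest Fibonacci not exceeding it is 13, leaving 3
3: greatest Fibonacci not exceeding it is 3, leaving 0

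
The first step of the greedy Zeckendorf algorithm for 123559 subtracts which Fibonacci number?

121393 ≤ 123559 < 196418, so the largest Fibonacci number not exceeding 123559 is 121393.

121393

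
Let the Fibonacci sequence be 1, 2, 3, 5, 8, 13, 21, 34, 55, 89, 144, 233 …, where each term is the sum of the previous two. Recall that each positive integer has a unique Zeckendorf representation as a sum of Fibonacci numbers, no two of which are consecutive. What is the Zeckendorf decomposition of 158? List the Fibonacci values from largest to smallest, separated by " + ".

144 + 13 + 1

Repeatedly subtract the largest Fibonacci number that fits:
144 ≤ 158 < 233, so take 144; remainder 14
13 ≤ 14 < 21, so take 13; remainder 1
1 ≤ 1 < 2, so take 1; remainder 0
So 158 = 144 + 13 + 1, with no two terms consecutive in the sequence.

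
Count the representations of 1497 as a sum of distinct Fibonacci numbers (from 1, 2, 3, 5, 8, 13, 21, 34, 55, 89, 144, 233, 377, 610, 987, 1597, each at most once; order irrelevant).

Each representation comes from the Zeckendorf form by replacing some F_k with F_{k−1} + F_{k−2} where possible.
1497 = 987+377+89+34+8+2 = 987+377+89+34+5+3+2 = 987+377+89+21+13+8+2 = … (15 more), for 18 in all.

18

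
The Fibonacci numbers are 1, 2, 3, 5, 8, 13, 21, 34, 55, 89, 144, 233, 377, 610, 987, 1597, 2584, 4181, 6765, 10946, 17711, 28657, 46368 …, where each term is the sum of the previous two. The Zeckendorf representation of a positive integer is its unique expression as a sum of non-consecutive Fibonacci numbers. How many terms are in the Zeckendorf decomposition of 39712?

6

39712 − 28657 = 11055
11055 − 10946 = 109
109 − 89 = 20
20 − 13 = 7
7 − 5 = 2
2 − 2 = 0
39712 = 28657 + 10946 + 89 + 13 + 5 + 2, which has 6 terms.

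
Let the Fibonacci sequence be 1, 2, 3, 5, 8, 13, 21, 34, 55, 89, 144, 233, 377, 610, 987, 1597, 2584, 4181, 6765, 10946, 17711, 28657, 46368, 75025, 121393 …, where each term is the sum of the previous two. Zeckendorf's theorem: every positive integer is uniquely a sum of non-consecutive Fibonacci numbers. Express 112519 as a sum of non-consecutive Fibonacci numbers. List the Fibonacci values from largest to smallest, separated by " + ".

75025 + 28657 + 6765 + 1597 + 377 + 89 + 8 + 1

75025 ≤ 112519 < 121393, so take 75025; remainder 37494
28657 ≤ 37494 < 46368, so take 28657; remainder 8837
6765 ≤ 8837 < 10946, so take 6765; remainder 2072
1597 ≤ 2072 < 2584, so take 1597; remainder 475
377 ≤ 475 < 610, so take 377; remainder 98
89 ≤ 98 < 144, so take 89; remainder 9
8 ≤ 9 < 13, so take 8; remainder 1
1 ≤ 1 < 2, so take 1; remainder 0
So 112519 = 75025 + 28657 + 6765 + 1597 + 377 + 89 + 8 + 1, with no two terms consecutive in the sequence.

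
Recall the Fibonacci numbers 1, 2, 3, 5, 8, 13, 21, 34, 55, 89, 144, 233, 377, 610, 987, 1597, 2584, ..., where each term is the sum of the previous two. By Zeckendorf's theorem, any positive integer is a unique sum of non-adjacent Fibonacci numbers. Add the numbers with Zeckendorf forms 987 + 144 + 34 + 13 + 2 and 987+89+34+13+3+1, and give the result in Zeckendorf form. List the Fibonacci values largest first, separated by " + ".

1597 + 610 + 89 + 8 + 3

The two numbers are 1180 and 1127, so their sum is 2307.
Greedy algorithm:
largest Fibonacci ≤ 2307 is 1597; 2307 − 1597 = 710
largest Fibonacci ≤ 710 is 610; 710 − 610 = 100
largest Fibonacci ≤ 100 is 89; 100 − 89 = 11
largest Fibonacci ≤ 11 is 8; 11 − 8 = 3
largest Fibonacci ≤ 3 is 3; 3 − 3 = 0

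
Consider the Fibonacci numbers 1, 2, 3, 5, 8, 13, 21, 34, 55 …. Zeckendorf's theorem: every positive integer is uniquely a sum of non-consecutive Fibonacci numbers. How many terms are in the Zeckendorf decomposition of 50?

3

50 − 34 = 16
16 − 13 = 3
3 − 3 = 0
50 = 34 + 13 + 3, which has 3 terms.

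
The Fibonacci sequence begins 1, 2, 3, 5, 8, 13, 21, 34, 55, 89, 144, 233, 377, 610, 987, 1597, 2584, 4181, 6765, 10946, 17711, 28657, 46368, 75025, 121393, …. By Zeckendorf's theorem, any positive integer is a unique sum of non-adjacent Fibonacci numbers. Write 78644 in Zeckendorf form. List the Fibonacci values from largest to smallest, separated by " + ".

75025 + 2584 + 987 + 34 + 13 + 1

78644: greatest Fibonacci not exceeding it is 75025, leaving 3619
3619: greatest Fibonacci not exceeding it is 2584, leaving 1035
1035: greatest Fibonacci not exceeding it is 987, leaving 48
48: greatest Fibonacci not exceeding it is 34, leaving 14
14: greatest Fibonacci not exceeding it is 13, leaving 1
1: greatest Fibonacci not exceeding it is 1, leaving 0
So 78644 = 75025 + 2584 + 987 + 34 + 13 + 1, with no two terms consecutive in the sequence.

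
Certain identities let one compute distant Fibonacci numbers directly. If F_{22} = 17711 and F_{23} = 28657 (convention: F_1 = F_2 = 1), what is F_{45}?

By F_{2k+1} = F_k² + F_{k+1}²: F_{45} = 17711² + 28657² = 313679521 + 821223649 = 1134903170.

1134903170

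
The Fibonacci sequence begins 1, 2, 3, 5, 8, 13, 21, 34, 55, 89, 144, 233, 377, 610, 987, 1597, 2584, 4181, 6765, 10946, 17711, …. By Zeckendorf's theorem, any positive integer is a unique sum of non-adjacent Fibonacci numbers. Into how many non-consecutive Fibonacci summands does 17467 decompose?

17467: greatest Fibonacci not exceeding it is 10946, leaving 6521
6521: greatest Fibonacci not exceeding it is 4181, leaving 2340
2340: greatest Fibonacci not exceeding it is 1597, leaving 743
743: greatest Fibonacci not exceeding it is 610, leaving 133
133: greatest Fibonacci not exceeding it is 89, leaving 44
44: greatest Fibonacci not exceeding it is 34, leaving 10
10: greatest Fibonacci not exceeding it is 8, leaving 2
2: greatest Fibonacci not exceeding it is 2, leaving 0
17467 = 10946 + 4181 + 1597 + 610 + 89 + 34 + 8 + 2, which has 8 terms.

8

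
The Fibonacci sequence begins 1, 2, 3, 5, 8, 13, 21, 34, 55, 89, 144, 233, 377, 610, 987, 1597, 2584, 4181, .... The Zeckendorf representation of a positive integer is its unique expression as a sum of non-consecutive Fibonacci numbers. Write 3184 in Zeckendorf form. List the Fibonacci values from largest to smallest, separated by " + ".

Greedily peel off the largest Fibonacci term at each step:
take 2584 (≤ 3184); 3184 − 2584 = 600
take 377 (≤ 600); 600 − 377 = 223
take 144 (≤ 223); 223 − 144 = 79
take 55 (≤ 79); 79 − 55 = 24
take 21 (≤ 24); 24 − 21 = 3
take 3 (≤ 3); 3 − 3 = 0
So 3184 = 2584 + 377 + 144 + 55 + 21 + 3, with no two terms consecutive in the sequence.

2584 + 377 + 144 + 55 + 21 + 3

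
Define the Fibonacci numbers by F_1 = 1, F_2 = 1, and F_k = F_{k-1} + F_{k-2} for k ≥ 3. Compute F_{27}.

196418

Iterating the recurrence up to F_{20} = 6765 and F_{19} = 4181:
F_{21} = F_{20} + F_{19} = 6765 + 4181 = 10946
F_{22} = F_{21} + F_{20} = 10946 + 6765 = 17711
F_{23} = F_{22} + F_{21} = 17711 + 10946 = 28657
F_{24} = F_{23} + F_{22} = 28657 + 17711 = 46368
F_{25} = F_{24} + F_{23} = 46368 + 28657 = 75025
F_{26} = F_{25} + F_{24} = 75025 + 46368 = 121393
F_{27} = F_{26} + F_{25} = 121393 + 75025 = 196418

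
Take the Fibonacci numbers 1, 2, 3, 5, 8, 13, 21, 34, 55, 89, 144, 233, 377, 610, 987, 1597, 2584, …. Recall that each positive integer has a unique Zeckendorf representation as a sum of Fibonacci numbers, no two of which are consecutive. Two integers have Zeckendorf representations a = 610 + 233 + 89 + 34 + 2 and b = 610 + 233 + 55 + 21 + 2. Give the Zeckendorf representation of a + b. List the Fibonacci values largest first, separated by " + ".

1597 + 233 + 55 + 3 + 1

The two numbers are 968 and 921, so their sum is 1889.
1597 ≤ 1889 < 2584, so take 1597; remainder 292
233 ≤ 292 < 377, so take 233; remainder 59
55 ≤ 59 < 89, so take 55; remainder 4
3 ≤ 4 < 5, so take 3; remainder 1
1 ≤ 1 < 2, so take 1; remainder 0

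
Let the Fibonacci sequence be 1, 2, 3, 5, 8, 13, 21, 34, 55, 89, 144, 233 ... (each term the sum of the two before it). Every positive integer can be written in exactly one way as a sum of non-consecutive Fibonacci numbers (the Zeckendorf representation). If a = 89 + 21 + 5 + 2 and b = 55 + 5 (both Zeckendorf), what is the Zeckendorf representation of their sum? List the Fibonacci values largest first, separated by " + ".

144 + 21 + 8 + 3 + 1

The two numbers are 117 and 60, so their sum is 177.
177: greatest Fibonacci not exceeding it is 144, leaving 33
33: greatest Fibonacci not exceeding it is 21, leaving 12
12: greatest Fibonacci not exceeding it is 8, leaving 4
4: greatest Fibonacci not exceeding it is 3, leaving 1
1: greatest Fibonacci not exceeding it is 1, leaving 0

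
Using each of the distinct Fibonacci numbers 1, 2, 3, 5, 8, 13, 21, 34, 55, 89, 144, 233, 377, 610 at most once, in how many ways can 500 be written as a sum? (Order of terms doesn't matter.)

500 = 377+89+34 = 377+89+21+13 = 233+144+89+34 = … (11 more), for 14 in all.

14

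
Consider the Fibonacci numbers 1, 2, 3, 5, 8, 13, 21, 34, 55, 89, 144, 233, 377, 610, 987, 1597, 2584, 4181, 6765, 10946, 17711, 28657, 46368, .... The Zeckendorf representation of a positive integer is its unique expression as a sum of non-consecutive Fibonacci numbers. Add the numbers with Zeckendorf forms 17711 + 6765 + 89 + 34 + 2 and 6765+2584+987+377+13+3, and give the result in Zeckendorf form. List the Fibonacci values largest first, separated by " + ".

28657 + 4181 + 1597 + 610 + 233 + 34 + 13 + 5

The two numbers are 24601 and 10729, so their sum is 35330.
largest Fibonacci ≤ 35330 is 28657; 35330 − 28657 = 6673
largest Fibonacci ≤ 6673 is 4181; 6673 − 4181 = 2492
largest Fibonacci ≤ 2492 is 1597; 2492 − 1597 = 895
largest Fibonacci ≤ 895 is 610; 895 − 610 = 285
largest Fibonacci ≤ 285 is 233; 285 − 233 = 52
largest Fibonacci ≤ 52 is 34; 52 − 34 = 18
largest Fibonacci ≤ 18 is 13; 18 − 13 = 5
largest Fibonacci ≤ 5 is 5; 5 − 5 = 0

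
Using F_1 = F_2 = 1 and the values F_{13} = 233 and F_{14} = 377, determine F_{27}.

By F_{2k+1} = F_k² + F_{k+1}²: F_{27} = 233² + 377² = 54289 + 142129 = 196418.

196418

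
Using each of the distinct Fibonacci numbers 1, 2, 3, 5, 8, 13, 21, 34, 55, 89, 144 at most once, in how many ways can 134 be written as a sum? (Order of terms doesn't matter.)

9

134 = 89+34+8+3 = 89+34+8+2+1 = 89+21+13+8+3 = … (6 more), for 9 in all.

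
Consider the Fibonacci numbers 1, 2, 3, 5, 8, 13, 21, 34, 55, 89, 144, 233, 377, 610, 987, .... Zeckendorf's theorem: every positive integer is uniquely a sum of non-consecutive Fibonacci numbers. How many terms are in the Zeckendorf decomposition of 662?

662: greatest Fibonacci not exceeding it is 610, leaving 52
52: greatest Fibonacci not exceeding it is 34, leaving 18
18: greatest Fibonacci not exceeding it is 13, leaving 5
5: greatest Fibonacci not exceeding it is 5, leaving 0
662 = 610 + 34 + 13 + 5, which has 4 terms.

4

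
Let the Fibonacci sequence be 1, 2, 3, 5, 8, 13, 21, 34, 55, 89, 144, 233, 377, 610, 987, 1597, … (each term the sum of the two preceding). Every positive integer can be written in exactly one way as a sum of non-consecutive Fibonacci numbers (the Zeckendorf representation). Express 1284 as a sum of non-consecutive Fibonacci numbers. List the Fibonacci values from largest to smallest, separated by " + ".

1284 − 987 = 297
297 − 233 = 64
64 − 55 = 9
9 − 8 = 1
1 − 1 = 0
So 1284 = 987 + 233 + 55 + 8 + 1, with no two terms consecutive in the sequence.

987 + 233 + 55 + 8 + 1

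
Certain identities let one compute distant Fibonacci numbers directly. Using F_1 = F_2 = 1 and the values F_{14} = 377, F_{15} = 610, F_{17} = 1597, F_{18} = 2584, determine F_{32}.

By the addition formula F_{m+n} = F_m F_{n+1} + F_{m−1} F_n with m=15, n=17: F_{32} = 610·2584 + 377·1597 = 1576240 + 602069 = 2178309.

2178309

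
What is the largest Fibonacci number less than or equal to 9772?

6765

6765 ≤ 9772 < 10946, so the largest Fibonacci number not exceeding 9772 is 6765.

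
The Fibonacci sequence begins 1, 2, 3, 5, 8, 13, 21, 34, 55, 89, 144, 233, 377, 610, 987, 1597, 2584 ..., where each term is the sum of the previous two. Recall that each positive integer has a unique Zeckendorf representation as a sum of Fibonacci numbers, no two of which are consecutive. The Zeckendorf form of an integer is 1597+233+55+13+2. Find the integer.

1900

1597+233+55+13+2 = 1900.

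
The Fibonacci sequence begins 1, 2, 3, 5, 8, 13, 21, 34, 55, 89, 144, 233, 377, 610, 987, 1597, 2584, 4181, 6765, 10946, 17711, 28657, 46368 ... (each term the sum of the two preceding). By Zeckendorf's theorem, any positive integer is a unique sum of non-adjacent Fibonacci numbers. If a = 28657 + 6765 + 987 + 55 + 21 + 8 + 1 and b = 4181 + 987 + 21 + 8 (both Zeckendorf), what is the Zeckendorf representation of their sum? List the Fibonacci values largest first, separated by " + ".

The two numbers are 36494 and 5197, so their sum is 41691.
Repeatedly subtract the largest Fibonacci number that fits:
41691: greatest Fibonacci not exceeding it is 28657, leaving 13034
13034: greatest Fibonacci not exceeding it is 10946, leaving 2088
2088: greatest Fibonacci not exceeding it is 1597, leaving 491
491: greatest Fibonacci not exceeding it is 377, leaving 114
114: greatest Fibonacci not exceeding it is 89, leaving 25
25: greatest Fibonacci not exceeding it is 21, leaving 4
4: greatest Fibonacci not exceeding it is 3, leaving 1
1: greatest Fibonacci not exceeding it is 1, leaving 0

28657 + 10946 + 1597 + 377 + 89 + 21 + 3 + 1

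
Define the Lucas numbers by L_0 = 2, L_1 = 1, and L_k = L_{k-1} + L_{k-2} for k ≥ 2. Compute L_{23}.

Iterating the recurrence up to L_{18} = 5778 and L_{17} = 3571:
L_{19} = L_{18} + L_{17} = 5778 + 3571 = 9349
L_{20} = L_{19} + L_{18} = 9349 + 5778 = 15127
L_{21} = L_{20} + L_{19} = 15127 + 9349 = 24476
L_{22} = L_{21} + L_{20} = 24476 + 15127 = 39603
L_{23} = L_{22} + L_{21} = 39603 + 24476 = 64079

64079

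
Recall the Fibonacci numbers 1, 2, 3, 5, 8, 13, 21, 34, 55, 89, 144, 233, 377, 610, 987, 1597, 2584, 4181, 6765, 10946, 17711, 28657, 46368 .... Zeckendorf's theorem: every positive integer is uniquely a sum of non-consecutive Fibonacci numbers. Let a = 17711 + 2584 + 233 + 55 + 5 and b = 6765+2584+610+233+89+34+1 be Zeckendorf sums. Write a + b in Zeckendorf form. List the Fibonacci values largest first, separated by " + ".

The two numbers are 20588 and 10316, so their sum is 30904.
Repeatedly subtract the largest Fibonacci number that fits:
28657 ≤ 30904 < 46368, so take 28657; remainder 2247
1597 ≤ 2247 < 2584, so take 1597; remainder 650
610 ≤ 650 < 987, so take 610; remainder 40
34 ≤ 40 < 55, so take 34; remainder 6
5 ≤ 6 < 8, so take 5; remainder 1
1 ≤ 1 < 2, so take 1; remainder 0

28657 + 1597 + 610 + 34 + 5 + 1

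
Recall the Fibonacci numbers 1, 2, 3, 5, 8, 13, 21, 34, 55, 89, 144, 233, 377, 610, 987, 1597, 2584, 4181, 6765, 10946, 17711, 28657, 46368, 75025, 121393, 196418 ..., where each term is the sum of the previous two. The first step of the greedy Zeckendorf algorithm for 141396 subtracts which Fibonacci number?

121393

121393 ≤ 141396 < 196418, so the largest Fibonacci number not exceeding 141396 is 121393.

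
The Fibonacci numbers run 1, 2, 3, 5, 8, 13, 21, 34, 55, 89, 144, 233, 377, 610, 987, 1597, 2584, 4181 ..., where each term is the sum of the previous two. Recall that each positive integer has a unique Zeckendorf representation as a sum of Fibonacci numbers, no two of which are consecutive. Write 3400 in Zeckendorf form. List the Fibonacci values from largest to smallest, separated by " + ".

2584 ≤ 3400 < 4181, so take 2584; remainder 816
610 ≤ 816 < 987, so take 610; remainder 206
144 ≤ 206 < 233, so take 144; remainder 62
55 ≤ 62 < 89, so take 55; remainder 7
5 ≤ 7 < 8, so take 5; remainder 2
2 ≤ 2 < 3, so take 2; remainder 0
So 3400 = 2584 + 610 + 144 + 55 + 5 + 2, with no two terms consecutive in the sequence.

2584 + 610 + 144 + 55 + 5 + 2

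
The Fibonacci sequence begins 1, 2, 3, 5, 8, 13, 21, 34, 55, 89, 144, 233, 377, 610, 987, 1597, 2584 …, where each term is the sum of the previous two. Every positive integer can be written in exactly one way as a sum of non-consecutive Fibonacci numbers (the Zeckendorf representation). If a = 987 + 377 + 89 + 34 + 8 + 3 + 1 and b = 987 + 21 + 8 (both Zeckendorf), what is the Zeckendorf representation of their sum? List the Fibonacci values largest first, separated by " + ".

1597 + 610 + 233 + 55 + 13 + 5 + 2

The two numbers are 1499 and 1016, so their sum is 2515.
Greedy algorithm:
subtract 1597 from 2515: 918 remains
subtract 610 from 918: 308 remains
subtract 233 from 308: 75 remains
subtract 55 from 75: 20 remains
subtract 13 from 20: 7 remains
subtract 5 from 7: 2 remains
subtract 2 from 2: 0 remains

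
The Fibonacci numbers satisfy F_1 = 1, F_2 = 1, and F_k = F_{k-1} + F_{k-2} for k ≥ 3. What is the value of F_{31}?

Iterating the recurrence up to F_{25} = 75025 and F_{24} = 46368:
F_{26} = F_{25} + F_{24} = 75025 + 46368 = 121393
F_{27} = F_{26} + F_{25} = 121393 + 75025 = 196418
F_{28} = F_{27} + F_{26} = 196418 + 121393 = 317811
F_{29} = F_{28} + F_{27} = 317811 + 196418 = 514229
F_{30} = F_{29} + F_{28} = 514229 + 317811 = 832040
F_{31} = F_{30} + F_{29} = 832040 + 514229 = 1346269

1346269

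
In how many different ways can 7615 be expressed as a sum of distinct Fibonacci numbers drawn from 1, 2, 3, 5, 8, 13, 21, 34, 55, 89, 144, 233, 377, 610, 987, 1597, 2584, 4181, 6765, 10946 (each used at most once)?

Each representation comes from the Zeckendorf form by replacing some F_k with F_{k−1} + F_{k−2} where possible.
7615 = 6765+610+233+5+2 = 6765+610+144+89+5+2 = 4181+2584+610+233+5+2 = … (18 more), for 21 in all.

21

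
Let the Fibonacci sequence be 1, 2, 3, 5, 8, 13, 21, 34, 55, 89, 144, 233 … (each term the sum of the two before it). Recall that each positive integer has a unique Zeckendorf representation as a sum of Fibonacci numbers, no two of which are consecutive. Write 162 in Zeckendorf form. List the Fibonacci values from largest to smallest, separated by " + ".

144 + 13 + 5

Greedily peel off the largest Fibonacci term at each step:
162: greatest Fibonacci not exceeding it is 144, leaving 18
18: greatest Fibonacci not exceeding it is 13, leaving 5
5: greatest Fibonacci not exceeding it is 5, leaving 0
So 162 = 144 + 13 + 5, with no two terms consecutive in the sequence.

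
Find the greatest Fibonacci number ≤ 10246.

6765 ≤ 10246 < 10946, so the largest Fibonacci number not exceeding 10246 is 6765.

6765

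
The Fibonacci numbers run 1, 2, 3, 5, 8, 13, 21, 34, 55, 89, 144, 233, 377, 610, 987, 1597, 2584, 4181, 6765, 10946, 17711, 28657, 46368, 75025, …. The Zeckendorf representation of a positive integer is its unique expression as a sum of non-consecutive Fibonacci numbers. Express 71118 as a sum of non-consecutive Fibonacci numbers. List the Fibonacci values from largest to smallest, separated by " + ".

Greedy algorithm:
take 46368 (≤ 71118); 71118 − 46368 = 24750
take 17711 (≤ 24750); 24750 − 17711 = 7039
take 6765 (≤ 7039); 7039 − 6765 = 274
take 233 (≤ 274); 274 − 233 = 41
take 34 (≤ 41); 41 − 34 = 7
take 5 (≤ 7); 7 − 5 = 2
take 2 (≤ 2); 2 − 2 = 0
So 71118 = 46368 + 17711 + 6765 + 233 + 34 + 5 + 2, with no two terms consecutive in the sequence.

46368 + 17711 + 6765 + 233 + 34 + 5 + 2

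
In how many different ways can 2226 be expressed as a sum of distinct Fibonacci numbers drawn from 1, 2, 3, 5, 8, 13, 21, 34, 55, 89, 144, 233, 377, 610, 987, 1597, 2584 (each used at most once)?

23

Starting from the Zeckendorf form and repeatedly splitting a term F_k into F_{k−1} + F_{k−2} (when neither is already used) reaches every representation.
2226 = 1597+610+13+5+1 = 1597+610+13+3+2+1 = 1597+377+233+13+5+1 = 1597+610+8+5+3+2+1 = … (19 more), for 23 in all.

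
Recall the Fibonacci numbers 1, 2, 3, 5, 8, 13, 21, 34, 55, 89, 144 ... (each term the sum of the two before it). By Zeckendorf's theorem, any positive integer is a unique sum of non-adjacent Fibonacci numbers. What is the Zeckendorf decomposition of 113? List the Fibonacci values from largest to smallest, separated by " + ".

Greedily peel off the largest Fibonacci term at each step:
113: greatest Fibonacci not exceeding it is 89, leaving 24
24: greatest Fibonacci not exceeding it is 21, leaving 3
3: greatest Fibonacci not exceeding it is 3, leaving 0
So 113 = 89 + 21 + 3, with no two terms consecutive in the sequence.

89 + 21 + 3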